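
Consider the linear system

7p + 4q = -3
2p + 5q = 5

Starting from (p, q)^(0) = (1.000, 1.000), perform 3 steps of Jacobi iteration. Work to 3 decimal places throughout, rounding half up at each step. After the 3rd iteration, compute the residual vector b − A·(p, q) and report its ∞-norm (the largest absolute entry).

0.918

Iteration 1:
  p = (-3 - (4)·1.000) / (7) = -1.000
  q = (5 - (2)·1.000) / (5) = 0.600
Iteration 2:
  p = (-3 - (4)·0.600) / (7) = -0.771
  q = (5 - (2)·-1.000) / (5) = 1.400
Iteration 3:
  p = (-3 - (4)·1.400) / (7) = -1.229
  q = (5 - (2)·-0.771) / (5) = 1.308
Residual b − A·x = (0.371, 0.918); ∞-norm = 0.918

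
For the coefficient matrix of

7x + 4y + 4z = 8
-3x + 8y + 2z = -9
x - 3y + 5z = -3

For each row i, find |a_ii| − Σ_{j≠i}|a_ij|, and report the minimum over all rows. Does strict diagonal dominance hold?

row 1: |7| − (4+4) = -1
row 2: |8| − (3+2) = 3
row 3: |5| − (1+3) = 1
minimum over rows = -1 → not strictly diagonally dominant

-1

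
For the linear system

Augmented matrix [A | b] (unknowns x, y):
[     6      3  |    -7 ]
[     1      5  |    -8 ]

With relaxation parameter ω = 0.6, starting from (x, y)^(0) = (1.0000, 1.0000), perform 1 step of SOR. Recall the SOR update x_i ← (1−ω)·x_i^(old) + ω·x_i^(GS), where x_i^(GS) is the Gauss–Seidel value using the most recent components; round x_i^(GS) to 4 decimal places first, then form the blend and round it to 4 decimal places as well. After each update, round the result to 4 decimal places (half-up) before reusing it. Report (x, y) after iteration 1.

(-0.6000, -0.4880)

Iteration 1:
  x: GS value = (-7 - (3)·1.0000) / (6) = -1.6667;  x ← (1−ω)·1.0000 + ω·-1.6667 = -0.6000
  y: GS value = (-8 - (1)·-0.6000) / (5) = -1.4800;  y ← (1−ω)·1.0000 + ω·-1.4800 = -0.4880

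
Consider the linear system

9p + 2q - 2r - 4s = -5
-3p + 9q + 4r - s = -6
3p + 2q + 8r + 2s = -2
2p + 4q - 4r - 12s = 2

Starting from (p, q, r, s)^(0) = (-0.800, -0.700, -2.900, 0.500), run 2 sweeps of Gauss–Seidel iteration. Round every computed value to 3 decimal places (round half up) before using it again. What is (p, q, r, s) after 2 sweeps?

(-0.733, -0.849, 0.265, -0.660)

Iteration 1:
  p = (-5 - (2)·-0.700 - (-2)·-2.900 - (-4)·0.500) / (9) = -0.822
  q = (-6 - (-3)·-0.822 - (4)·-2.900 - (-1)·0.500) / (9) = 0.404
  r = (-2 - (3)·-0.822 - (2)·0.404 - (2)·0.500) / (8) = -0.168
  s = (2 - (2)·-0.822 - (4)·0.404 - (-4)·-0.168) / (-12) = -0.113
Iteration 2:
  p = (-5 - (2)·0.404 - (-2)·-0.168 - (-4)·-0.113) / (9) = -0.733
  q = (-6 - (-3)·-0.733 - (4)·-0.168 - (-1)·-0.113) / (9) = -0.849
  r = (-2 - (3)·-0.733 - (2)·-0.849 - (2)·-0.113) / (8) = 0.265
  s = (2 - (2)·-0.733 - (4)·-0.849 - (-4)·0.265) / (-12) = -0.660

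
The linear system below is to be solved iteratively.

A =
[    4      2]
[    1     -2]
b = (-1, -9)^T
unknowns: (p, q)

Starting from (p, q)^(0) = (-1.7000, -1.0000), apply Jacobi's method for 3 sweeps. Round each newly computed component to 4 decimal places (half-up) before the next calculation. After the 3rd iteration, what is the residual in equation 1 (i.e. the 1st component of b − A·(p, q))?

Iteration 1:
  p = (-1 - (2)·-1.0000) / (4) = 0.2500
  q = (-9 - (1)·-1.7000) / (-2) = 3.6500
Iteration 2:
  p = (-1 - (2)·3.6500) / (4) = -2.0750
  q = (-9 - (1)·0.2500) / (-2) = 4.6250
Iteration 3:
  p = (-1 - (2)·4.6250) / (4) = -2.5625
  q = (-9 - (1)·-2.0750) / (-2) = 3.4625
Residual b − A·x = (2.3250, 0.4875)

2.3250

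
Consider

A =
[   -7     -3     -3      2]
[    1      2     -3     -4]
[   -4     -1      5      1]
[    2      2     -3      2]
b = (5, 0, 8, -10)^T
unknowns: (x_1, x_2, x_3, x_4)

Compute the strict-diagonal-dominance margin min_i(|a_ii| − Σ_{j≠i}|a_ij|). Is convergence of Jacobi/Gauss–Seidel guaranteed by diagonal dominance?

-6

row 1: |-7| − (3+3+2) = -1
row 2: |2| − (1+3+4) = -6
row 3: |5| − (4+1+1) = -1
row 4: |2| − (2+2+3) = -5
minimum over rows = -6 → not strictly diagonally dominant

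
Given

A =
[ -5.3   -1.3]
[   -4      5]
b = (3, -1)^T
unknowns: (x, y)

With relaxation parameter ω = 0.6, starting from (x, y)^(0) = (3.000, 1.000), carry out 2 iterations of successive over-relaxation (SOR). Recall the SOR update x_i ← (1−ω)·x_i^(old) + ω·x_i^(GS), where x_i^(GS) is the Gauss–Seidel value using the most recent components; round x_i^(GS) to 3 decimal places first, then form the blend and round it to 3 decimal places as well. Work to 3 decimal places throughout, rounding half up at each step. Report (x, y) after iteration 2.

(-0.146, 0.059)

Iteration 1:
  x: GS value = (3 - (-1.3)·1.000) / (-5.3) = -0.811;  x ← (1−ω)·3.000 + ω·-0.811 = 0.713
  y: GS value = (-1 - (-4)·0.713) / (5) = 0.370;  y ← (1−ω)·1.000 + ω·0.370 = 0.622
Iteration 2:
  x: GS value = (3 - (-1.3)·0.622) / (-5.3) = -0.719;  x ← (1−ω)·0.713 + ω·-0.719 = -0.146
  y: GS value = (-1 - (-4)·-0.146) / (5) = -0.317;  y ← (1−ω)·0.622 + ω·-0.317 = 0.059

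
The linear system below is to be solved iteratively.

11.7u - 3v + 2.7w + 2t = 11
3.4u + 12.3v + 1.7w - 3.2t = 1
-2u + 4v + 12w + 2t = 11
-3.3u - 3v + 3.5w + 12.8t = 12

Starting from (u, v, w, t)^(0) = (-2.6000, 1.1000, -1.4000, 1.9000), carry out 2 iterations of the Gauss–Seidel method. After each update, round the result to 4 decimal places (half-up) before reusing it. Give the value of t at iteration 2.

Iteration 1:
  u = (11 - (-3)·1.1000 - (2.7)·-1.4000 - (2)·1.9000) / (11.7) = 1.2205
  v = (1 - (3.4)·1.2205 - (1.7)·-1.4000 - (-3.2)·1.9000) / (12.3) = 0.4317
  w = (11 - (-2)·1.2205 - (4)·0.4317 - (2)·1.9000) / (12) = 0.6595
  t = (12 - (-3.3)·1.2205 - (-3)·0.4317 - (3.5)·0.6595) / (12.8) = 1.1730
Iteration 2:
  u = (11 - (-3)·0.4317 - (2.7)·0.6595 - (2)·1.1730) / (11.7) = 0.6982
  v = (1 - (3.4)·0.6982 - (1.7)·0.6595 - (-3.2)·1.1730) / (12.3) = 0.1023
  w = (11 - (-2)·0.6982 - (4)·0.1023 - (2)·1.1730) / (12) = 0.8034
  t = (12 - (-3.3)·0.6982 - (-3)·0.1023 - (3.5)·0.8034) / (12.8) = 0.9218

0.9218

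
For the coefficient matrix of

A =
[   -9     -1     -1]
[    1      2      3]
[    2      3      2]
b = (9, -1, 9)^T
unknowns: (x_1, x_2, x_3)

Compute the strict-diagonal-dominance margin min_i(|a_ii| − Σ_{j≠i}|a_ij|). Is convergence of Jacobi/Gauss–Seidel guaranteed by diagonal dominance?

-3

row 1: |-9| − (1+1) = 7
row 2: |2| − (1+3) = -2
row 3: |2| − (2+3) = -3
minimum over rows = -3 → not strictly diagonally dominant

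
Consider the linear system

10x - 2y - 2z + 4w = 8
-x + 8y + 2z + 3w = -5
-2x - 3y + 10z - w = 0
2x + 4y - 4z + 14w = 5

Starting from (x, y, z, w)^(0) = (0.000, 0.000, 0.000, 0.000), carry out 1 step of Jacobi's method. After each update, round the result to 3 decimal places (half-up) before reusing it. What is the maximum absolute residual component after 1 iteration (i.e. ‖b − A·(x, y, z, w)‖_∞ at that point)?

Iteration 1:
  x = (8 - (-2)·0.000 - (-2)·0.000 - (4)·0.000) / (10) = 0.800
  y = (-5 - (-1)·0.000 - (2)·0.000 - (3)·0.000) / (8) = -0.625
  z = (0 - (-2)·0.000 - (-3)·0.000 - (-1)·0.000) / (10) = 0.000
  w = (5 - (2)·0.000 - (4)·0.000 - (-4)·0.000) / (14) = 0.357
Residual b − A·x = (-2.678, -0.271, 0.082, 0.902); ∞-norm = 2.678

2.678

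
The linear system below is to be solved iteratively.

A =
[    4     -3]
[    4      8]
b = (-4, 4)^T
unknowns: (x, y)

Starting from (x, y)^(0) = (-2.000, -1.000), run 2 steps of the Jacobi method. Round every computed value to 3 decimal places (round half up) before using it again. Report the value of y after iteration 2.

1.375

Iteration 1:
  x = (-4 - (-3)·-1.000) / (4) = -1.750
  y = (4 - (4)·-2.000) / (8) = 1.500
Iteration 2:
  x = (-4 - (-3)·1.500) / (4) = 0.125
  y = (4 - (4)·-1.750) / (8) = 1.375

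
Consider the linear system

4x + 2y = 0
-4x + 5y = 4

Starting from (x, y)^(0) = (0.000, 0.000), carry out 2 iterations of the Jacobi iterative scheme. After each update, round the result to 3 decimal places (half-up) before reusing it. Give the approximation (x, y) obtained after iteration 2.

(-0.400, 0.800)

Iteration 1:
  x = (0 - (2)·0.000) / (4) = 0.000
  y = (4 - (-4)·0.000) / (5) = 0.800
Iteration 2:
  x = (0 - (2)·0.800) / (4) = -0.400
  y = (4 - (-4)·0.000) / (5) = 0.800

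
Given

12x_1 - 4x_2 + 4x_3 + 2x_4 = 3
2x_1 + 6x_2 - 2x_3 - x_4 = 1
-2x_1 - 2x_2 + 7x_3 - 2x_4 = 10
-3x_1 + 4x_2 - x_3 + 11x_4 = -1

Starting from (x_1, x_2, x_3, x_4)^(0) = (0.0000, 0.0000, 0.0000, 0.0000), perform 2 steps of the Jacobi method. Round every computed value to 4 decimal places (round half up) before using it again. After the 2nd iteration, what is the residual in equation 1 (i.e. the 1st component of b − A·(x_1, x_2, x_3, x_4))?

0.8638

Iteration 1:
  x_1 = (3 - (-4)·0.0000 - (4)·0.0000 - (2)·0.0000) / (12) = 0.2500
  x_2 = (1 - (2)·0.0000 - (-2)·0.0000 - (-1)·0.0000) / (6) = 0.1667
  x_3 = (10 - (-2)·0.0000 - (-2)·0.0000 - (-2)·0.0000) / (7) = 1.4286
  x_4 = (-1 - (-3)·0.0000 - (4)·0.0000 - (-1)·0.0000) / (11) = -0.0909
Iteration 2:
  x_1 = (3 - (-4)·0.1667 - (4)·1.4286 - (2)·-0.0909) / (12) = -0.1555
  x_2 = (1 - (2)·0.2500 - (-2)·1.4286 - (-1)·-0.0909) / (6) = 0.5444
  x_3 = (10 - (-2)·0.2500 - (-2)·0.1667 - (-2)·-0.0909) / (7) = 1.5217
  x_4 = (-1 - (-3)·0.2500 - (4)·0.1667 - (-1)·1.4286) / (11) = 0.0465
Residual b − A·x = (0.8638, 1.1345, 0.2189, -2.6339)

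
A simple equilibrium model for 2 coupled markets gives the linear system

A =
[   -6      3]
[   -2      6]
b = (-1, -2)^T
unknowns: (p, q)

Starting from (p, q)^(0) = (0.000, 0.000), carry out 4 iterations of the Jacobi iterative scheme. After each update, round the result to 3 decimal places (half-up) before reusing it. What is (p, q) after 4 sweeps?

(0.000, -0.324)

Iteration 1:
  p = (-1 - (3)·0.000) / (-6) = 0.167
  q = (-2 - (-2)·0.000) / (6) = -0.333
Iteration 2:
  p = (-1 - (3)·-0.333) / (-6) = 0.000
  q = (-2 - (-2)·0.167) / (6) = -0.278
Iteration 3:
  p = (-1 - (3)·-0.278) / (-6) = 0.028
  q = (-2 - (-2)·0.000) / (6) = -0.333
Iteration 4:
  p = (-1 - (3)·-0.333) / (-6) = 0.000
  q = (-2 - (-2)·0.028) / (6) = -0.324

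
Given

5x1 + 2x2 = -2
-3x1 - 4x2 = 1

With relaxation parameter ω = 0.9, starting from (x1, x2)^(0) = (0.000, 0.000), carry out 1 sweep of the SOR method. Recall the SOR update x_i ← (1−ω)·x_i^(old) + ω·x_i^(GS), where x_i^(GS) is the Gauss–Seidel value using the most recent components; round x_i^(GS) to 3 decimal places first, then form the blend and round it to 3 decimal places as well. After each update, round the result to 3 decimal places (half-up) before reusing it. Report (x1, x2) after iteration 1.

Iteration 1:
  x1: GS value = (-2 - (2)·0.000) / (5) = -0.400;  x1 ← (1−ω)·0.000 + ω·-0.400 = -0.360
  x2: GS value = (1 - (-3)·-0.360) / (-4) = 0.020;  x2 ← (1−ω)·0.000 + ω·0.020 = 0.018

(-0.360, 0.018)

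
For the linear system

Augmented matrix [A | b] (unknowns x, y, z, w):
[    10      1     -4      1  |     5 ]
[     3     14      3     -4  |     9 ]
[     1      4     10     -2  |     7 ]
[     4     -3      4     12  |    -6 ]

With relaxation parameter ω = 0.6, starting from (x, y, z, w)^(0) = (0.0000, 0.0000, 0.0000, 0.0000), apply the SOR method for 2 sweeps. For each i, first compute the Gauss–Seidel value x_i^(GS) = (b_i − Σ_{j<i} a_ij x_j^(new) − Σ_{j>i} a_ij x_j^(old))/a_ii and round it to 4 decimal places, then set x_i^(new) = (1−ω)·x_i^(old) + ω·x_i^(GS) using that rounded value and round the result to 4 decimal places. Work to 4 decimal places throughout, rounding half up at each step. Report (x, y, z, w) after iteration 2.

Iteration 1:
  x: GS value = (5 - (1)·0.0000 - (-4)·0.0000 - (1)·0.0000) / (10) = 0.5000;  x ← (1−ω)·0.0000 + ω·0.5000 = 0.3000
  y: GS value = (9 - (3)·0.3000 - (3)·0.0000 - (-4)·0.0000) / (14) = 0.5786;  y ← (1−ω)·0.0000 + ω·0.5786 = 0.3472
  z: GS value = (7 - (1)·0.3000 - (4)·0.3472 - (-2)·0.0000) / (10) = 0.5311;  z ← (1−ω)·0.0000 + ω·0.5311 = 0.3187
  w: GS value = (-6 - (4)·0.3000 - (-3)·0.3472 - (4)·0.3187) / (12) = -0.6194;  w ← (1−ω)·0.0000 + ω·-0.6194 = -0.3716
Iteration 2:
  x: GS value = (5 - (1)·0.3472 - (-4)·0.3187 - (1)·-0.3716) / (10) = 0.6299;  x ← (1−ω)·0.3000 + ω·0.6299 = 0.4979
  y: GS value = (9 - (3)·0.4979 - (3)·0.3187 - (-4)·-0.3716) / (14) = 0.3617;  y ← (1−ω)·0.3472 + ω·0.3617 = 0.3559
  z: GS value = (7 - (1)·0.4979 - (4)·0.3559 - (-2)·-0.3716) / (10) = 0.4335;  z ← (1−ω)·0.3187 + ω·0.4335 = 0.3876
  w: GS value = (-6 - (4)·0.4979 - (-3)·0.3559 - (4)·0.3876) / (12) = -0.7062;  w ← (1−ω)·-0.3716 + ω·-0.7062 = -0.5724

(0.4979, 0.3559, 0.3876, -0.5724)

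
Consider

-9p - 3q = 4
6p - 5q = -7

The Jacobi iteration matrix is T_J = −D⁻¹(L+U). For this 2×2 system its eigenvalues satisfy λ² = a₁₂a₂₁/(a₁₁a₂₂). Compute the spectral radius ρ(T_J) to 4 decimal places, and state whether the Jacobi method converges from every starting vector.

0.6325

a₁₂a₂₁/(a₁₁a₂₂) = (-3)·(6) / ((-9)·(-5)) = -0.400000
ρ = √|-0.400000| = √0.400000 = 0.6325
ρ < 1, so Jacobi converges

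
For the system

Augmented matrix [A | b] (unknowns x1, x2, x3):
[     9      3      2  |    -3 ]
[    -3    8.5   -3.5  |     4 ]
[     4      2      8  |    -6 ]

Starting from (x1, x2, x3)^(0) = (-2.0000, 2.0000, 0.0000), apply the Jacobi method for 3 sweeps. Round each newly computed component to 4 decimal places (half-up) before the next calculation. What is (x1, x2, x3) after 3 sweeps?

(-0.2957, 0.3215, -0.6540)

Iteration 1:
  x1 = (-3 - (3)·2.0000 - (2)·0.0000) / (9) = -1.0000
  x2 = (4 - (-3)·-2.0000 - (-3.5)·0.0000) / (8.5) = -0.2353
  x3 = (-6 - (4)·-2.0000 - (2)·2.0000) / (8) = -0.2500
Iteration 2:
  x1 = (-3 - (3)·-0.2353 - (2)·-0.2500) / (9) = -0.1993
  x2 = (4 - (-3)·-1.0000 - (-3.5)·-0.2500) / (8.5) = 0.0147
  x3 = (-6 - (4)·-1.0000 - (2)·-0.2353) / (8) = -0.1912
Iteration 3:
  x1 = (-3 - (3)·0.0147 - (2)·-0.1912) / (9) = -0.2957
  x2 = (4 - (-3)·-0.1993 - (-3.5)·-0.1912) / (8.5) = 0.3215
  x3 = (-6 - (4)·-0.1993 - (2)·0.0147) / (8) = -0.6540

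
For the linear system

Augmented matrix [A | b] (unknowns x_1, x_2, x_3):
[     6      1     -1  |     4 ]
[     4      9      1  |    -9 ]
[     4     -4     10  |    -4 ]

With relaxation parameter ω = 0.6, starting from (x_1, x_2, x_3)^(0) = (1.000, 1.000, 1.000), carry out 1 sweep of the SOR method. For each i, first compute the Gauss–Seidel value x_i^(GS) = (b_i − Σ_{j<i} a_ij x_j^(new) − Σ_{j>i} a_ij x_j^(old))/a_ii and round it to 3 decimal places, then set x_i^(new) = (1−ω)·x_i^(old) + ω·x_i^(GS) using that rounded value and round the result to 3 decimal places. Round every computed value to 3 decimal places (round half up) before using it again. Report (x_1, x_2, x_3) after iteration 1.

Iteration 1:
  x_1: GS value = (4 - (1)·1.000 - (-1)·1.000) / (6) = 0.667;  x_1 ← (1−ω)·1.000 + ω·0.667 = 0.800
  x_2: GS value = (-9 - (4)·0.800 - (1)·1.000) / (9) = -1.467;  x_2 ← (1−ω)·1.000 + ω·-1.467 = -0.480
  x_3: GS value = (-4 - (4)·0.800 - (-4)·-0.480) / (10) = -0.912;  x_3 ← (1−ω)·1.000 + ω·-0.912 = -0.147

(0.800, -0.480, -0.147)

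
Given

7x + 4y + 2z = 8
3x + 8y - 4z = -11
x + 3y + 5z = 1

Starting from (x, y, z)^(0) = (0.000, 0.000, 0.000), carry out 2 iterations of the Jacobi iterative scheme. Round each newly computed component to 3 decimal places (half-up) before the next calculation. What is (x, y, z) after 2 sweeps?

Iteration 1:
  x = (8 - (4)·0.000 - (2)·0.000) / (7) = 1.143
  y = (-11 - (3)·0.000 - (-4)·0.000) / (8) = -1.375
  z = (1 - (1)·0.000 - (3)·0.000) / (5) = 0.200
Iteration 2:
  x = (8 - (4)·-1.375 - (2)·0.200) / (7) = 1.871
  y = (-11 - (3)·1.143 - (-4)·0.200) / (8) = -1.704
  z = (1 - (1)·1.143 - (3)·-1.375) / (5) = 0.796

(1.871, -1.704, 0.796)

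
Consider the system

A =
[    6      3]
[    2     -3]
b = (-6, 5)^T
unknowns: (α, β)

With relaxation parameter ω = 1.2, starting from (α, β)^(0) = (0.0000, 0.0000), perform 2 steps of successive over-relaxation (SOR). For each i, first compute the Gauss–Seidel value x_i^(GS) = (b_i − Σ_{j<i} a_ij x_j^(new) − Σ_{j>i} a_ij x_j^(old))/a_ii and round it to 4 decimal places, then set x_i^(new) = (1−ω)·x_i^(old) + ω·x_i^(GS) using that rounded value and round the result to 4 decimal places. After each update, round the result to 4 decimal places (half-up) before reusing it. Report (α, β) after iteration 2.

Iteration 1:
  α: GS value = (-6 - (3)·0.0000) / (6) = -1.0000;  α ← (1−ω)·0.0000 + ω·-1.0000 = -1.2000
  β: GS value = (5 - (2)·-1.2000) / (-3) = -2.4667;  β ← (1−ω)·0.0000 + ω·-2.4667 = -2.9600
Iteration 2:
  α: GS value = (-6 - (3)·-2.9600) / (6) = 0.4800;  α ← (1−ω)·-1.2000 + ω·0.4800 = 0.8160
  β: GS value = (5 - (2)·0.8160) / (-3) = -1.1227;  β ← (1−ω)·-2.9600 + ω·-1.1227 = -0.7552

(0.8160, -0.7552)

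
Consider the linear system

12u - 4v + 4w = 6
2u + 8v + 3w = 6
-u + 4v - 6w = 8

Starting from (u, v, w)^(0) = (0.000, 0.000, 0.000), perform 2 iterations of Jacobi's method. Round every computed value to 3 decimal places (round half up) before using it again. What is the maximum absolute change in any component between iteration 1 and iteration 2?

0.694

Iteration 1:
  u = (6 - (-4)·0.000 - (4)·0.000) / (12) = 0.500
  v = (6 - (2)·0.000 - (3)·0.000) / (8) = 0.750
  w = (8 - (-1)·0.000 - (4)·0.000) / (-6) = -1.333
Iteration 2:
  u = (6 - (-4)·0.750 - (4)·-1.333) / (12) = 1.194
  v = (6 - (2)·0.500 - (3)·-1.333) / (8) = 1.125
  w = (8 - (-1)·0.500 - (4)·0.750) / (-6) = -0.917
Change: (0.694, 0.375, 0.416) → max |·| = 0.694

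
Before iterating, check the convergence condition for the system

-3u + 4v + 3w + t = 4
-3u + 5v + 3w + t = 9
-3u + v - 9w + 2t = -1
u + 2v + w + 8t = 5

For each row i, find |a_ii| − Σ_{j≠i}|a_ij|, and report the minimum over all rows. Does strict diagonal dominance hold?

row 1: |-3| − (4+3+1) = -5
row 2: |5| − (3+3+1) = -2
row 3: |-9| − (3+1+2) = 3
row 4: |8| − (1+2+1) = 4
minimum over rows = -5 → not strictly diagonally dominant

-5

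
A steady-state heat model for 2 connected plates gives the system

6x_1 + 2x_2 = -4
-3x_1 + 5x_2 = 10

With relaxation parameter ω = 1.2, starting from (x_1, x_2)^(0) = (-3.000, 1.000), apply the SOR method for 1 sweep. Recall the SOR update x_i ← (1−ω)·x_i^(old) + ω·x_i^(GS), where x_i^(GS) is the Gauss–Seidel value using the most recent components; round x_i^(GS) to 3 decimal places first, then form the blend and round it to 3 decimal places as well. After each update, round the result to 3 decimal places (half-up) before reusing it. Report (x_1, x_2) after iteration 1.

Iteration 1:
  x_1: GS value = (-4 - (2)·1.000) / (6) = -1.000;  x_1 ← (1−ω)·-3.000 + ω·-1.000 = -0.600
  x_2: GS value = (10 - (-3)·-0.600) / (5) = 1.640;  x_2 ← (1−ω)·1.000 + ω·1.640 = 1.768

(-0.600, 1.768)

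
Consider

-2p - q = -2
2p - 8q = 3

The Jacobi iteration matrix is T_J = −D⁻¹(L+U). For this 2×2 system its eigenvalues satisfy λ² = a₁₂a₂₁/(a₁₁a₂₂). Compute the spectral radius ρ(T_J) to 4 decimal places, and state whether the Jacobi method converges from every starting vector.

a₁₂a₂₁/(a₁₁a₂₂) = (-1)·(2) / ((-2)·(-8)) = -0.125000
ρ = √|-0.125000| = √0.125000 = 0.3536
ρ < 1, so Jacobi converges

0.3536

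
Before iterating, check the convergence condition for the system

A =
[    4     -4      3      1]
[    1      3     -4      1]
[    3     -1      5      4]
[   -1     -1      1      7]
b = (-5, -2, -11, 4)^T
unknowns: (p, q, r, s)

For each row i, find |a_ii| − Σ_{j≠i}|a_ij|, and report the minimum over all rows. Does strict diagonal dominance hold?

-4

row 1: |4| − (4+3+1) = -4
row 2: |3| − (1+4+1) = -3
row 3: |5| − (3+1+4) = -3
row 4: |7| − (1+1+1) = 4
minimum over rows = -4 → not strictly diagonally dominant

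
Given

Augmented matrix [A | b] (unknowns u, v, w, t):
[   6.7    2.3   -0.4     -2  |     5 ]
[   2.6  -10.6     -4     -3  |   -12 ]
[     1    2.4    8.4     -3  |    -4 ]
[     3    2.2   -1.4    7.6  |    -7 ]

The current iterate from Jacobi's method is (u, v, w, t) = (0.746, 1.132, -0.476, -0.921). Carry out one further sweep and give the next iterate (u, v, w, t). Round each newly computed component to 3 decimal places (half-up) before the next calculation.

(0.054, 1.755, -1.217, -1.631)

One sweep:
  u = (5 - (2.3)·1.132 - (-0.4)·-0.476 - (-2)·-0.921) / (6.7) = 0.054
  v = (-12 - (2.6)·0.746 - (-4)·-0.476 - (-3)·-0.921) / (-10.6) = 1.755
  w = (-4 - (1)·0.746 - (2.4)·1.132 - (-3)·-0.921) / (8.4) = -1.217
  t = (-7 - (3)·0.746 - (2.2)·1.132 - (-1.4)·-0.476) / (7.6) = -1.631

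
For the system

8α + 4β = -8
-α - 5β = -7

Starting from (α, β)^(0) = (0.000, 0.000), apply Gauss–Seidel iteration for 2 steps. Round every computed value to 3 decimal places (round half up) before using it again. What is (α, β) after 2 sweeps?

(-1.800, 1.760)

Iteration 1:
  α = (-8 - (4)·0.000) / (8) = -1.000
  β = (-7 - (-1)·-1.000) / (-5) = 1.600
Iteration 2:
  α = (-8 - (4)·1.600) / (8) = -1.800
  β = (-7 - (-1)·-1.800) / (-5) = 1.760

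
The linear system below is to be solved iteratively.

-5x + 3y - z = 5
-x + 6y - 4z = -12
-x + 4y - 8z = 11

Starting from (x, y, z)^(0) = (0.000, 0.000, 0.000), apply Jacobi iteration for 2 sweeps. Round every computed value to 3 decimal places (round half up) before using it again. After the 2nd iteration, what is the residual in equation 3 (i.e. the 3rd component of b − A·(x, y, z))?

Iteration 1:
  x = (5 - (3)·0.000 - (-1)·0.000) / (-5) = -1.000
  y = (-12 - (-1)·0.000 - (-4)·0.000) / (6) = -2.000
  z = (11 - (-1)·0.000 - (4)·0.000) / (-8) = -1.375
Iteration 2:
  x = (5 - (3)·-2.000 - (-1)·-1.375) / (-5) = -1.925
  y = (-12 - (-1)·-1.000 - (-4)·-1.375) / (6) = -3.083
  z = (11 - (-1)·-1.000 - (4)·-2.000) / (-8) = -2.250
Residual b − A·x = (2.374, -4.427, 3.407)

3.407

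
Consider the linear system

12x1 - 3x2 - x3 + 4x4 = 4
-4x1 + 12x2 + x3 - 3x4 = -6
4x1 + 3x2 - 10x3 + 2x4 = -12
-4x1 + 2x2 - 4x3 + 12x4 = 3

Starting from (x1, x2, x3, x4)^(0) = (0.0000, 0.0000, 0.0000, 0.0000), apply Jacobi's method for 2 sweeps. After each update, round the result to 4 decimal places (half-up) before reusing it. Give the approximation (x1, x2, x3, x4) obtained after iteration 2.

(0.2250, -0.4264, 1.2333, 0.8444)

Iteration 1:
  x1 = (4 - (-3)·0.0000 - (-1)·0.0000 - (4)·0.0000) / (12) = 0.3333
  x2 = (-6 - (-4)·0.0000 - (1)·0.0000 - (-3)·0.0000) / (12) = -0.5000
  x3 = (-12 - (4)·0.0000 - (3)·0.0000 - (2)·0.0000) / (-10) = 1.2000
  x4 = (3 - (-4)·0.0000 - (2)·0.0000 - (-4)·0.0000) / (12) = 0.2500
Iteration 2:
  x1 = (4 - (-3)·-0.5000 - (-1)·1.2000 - (4)·0.2500) / (12) = 0.2250
  x2 = (-6 - (-4)·0.3333 - (1)·1.2000 - (-3)·0.2500) / (12) = -0.4264
  x3 = (-12 - (4)·0.3333 - (3)·-0.5000 - (2)·0.2500) / (-10) = 1.2333
  x4 = (3 - (-4)·0.3333 - (2)·-0.5000 - (-4)·1.2000) / (12) = 0.8444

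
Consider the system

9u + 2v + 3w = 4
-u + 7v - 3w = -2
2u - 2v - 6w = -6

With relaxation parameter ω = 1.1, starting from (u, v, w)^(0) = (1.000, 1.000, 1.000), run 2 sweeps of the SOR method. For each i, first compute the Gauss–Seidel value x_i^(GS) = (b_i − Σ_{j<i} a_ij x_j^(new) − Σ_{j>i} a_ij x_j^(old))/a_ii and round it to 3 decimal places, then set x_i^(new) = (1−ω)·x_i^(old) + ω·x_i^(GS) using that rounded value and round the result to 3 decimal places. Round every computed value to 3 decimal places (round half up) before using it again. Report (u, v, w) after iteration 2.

(0.172, 0.140, 1.021)

Iteration 1:
  u: GS value = (4 - (2)·1.000 - (3)·1.000) / (9) = -0.111;  u ← (1−ω)·1.000 + ω·-0.111 = -0.222
  v: GS value = (-2 - (-1)·-0.222 - (-3)·1.000) / (7) = 0.111;  v ← (1−ω)·1.000 + ω·0.111 = 0.022
  w: GS value = (-6 - (2)·-0.222 - (-2)·0.022) / (-6) = 0.919;  w ← (1−ω)·1.000 + ω·0.919 = 0.911
Iteration 2:
  u: GS value = (4 - (2)·0.022 - (3)·0.911) / (9) = 0.136;  u ← (1−ω)·-0.222 + ω·0.136 = 0.172
  v: GS value = (-2 - (-1)·0.172 - (-3)·0.911) / (7) = 0.129;  v ← (1−ω)·0.022 + ω·0.129 = 0.140
  w: GS value = (-6 - (2)·0.172 - (-2)·0.140) / (-6) = 1.011;  w ← (1−ω)·0.911 + ω·1.011 = 1.021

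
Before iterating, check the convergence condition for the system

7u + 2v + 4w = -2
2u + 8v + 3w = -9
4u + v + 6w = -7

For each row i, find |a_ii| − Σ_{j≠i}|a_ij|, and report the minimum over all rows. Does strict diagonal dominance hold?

row 1: |7| − (2+4) = 1
row 2: |8| − (2+3) = 3
row 3: |6| − (4+1) = 1
minimum over rows = 1 → strictly diagonally dominant (convergence guaranteed)

1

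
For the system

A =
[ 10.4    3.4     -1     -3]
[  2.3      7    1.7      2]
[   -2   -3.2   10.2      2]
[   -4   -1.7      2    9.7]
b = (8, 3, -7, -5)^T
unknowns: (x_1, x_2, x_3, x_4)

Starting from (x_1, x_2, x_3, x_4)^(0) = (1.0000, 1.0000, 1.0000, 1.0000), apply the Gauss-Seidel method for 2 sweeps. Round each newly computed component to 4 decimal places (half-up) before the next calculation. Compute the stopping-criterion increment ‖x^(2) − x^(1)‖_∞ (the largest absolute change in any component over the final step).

0.7628

Iteration 1:
  x_1 = (8 - (3.4)·1.0000 - (-1)·1.0000 - (-3)·1.0000) / (10.4) = 0.8269
  x_2 = (3 - (2.3)·0.8269 - (1.7)·1.0000 - (2)·1.0000) / (7) = -0.3717
  x_3 = (-7 - (-2)·0.8269 - (-3.2)·-0.3717 - (2)·1.0000) / (10.2) = -0.8368
  x_4 = (-5 - (-4)·0.8269 - (-1.7)·-0.3717 - (2)·-0.8368) / (9.7) = -0.0671
Iteration 2:
  x_1 = (8 - (3.4)·-0.3717 - (-1)·-0.8368 - (-3)·-0.0671) / (10.4) = 0.7909
  x_2 = (3 - (2.3)·0.7909 - (1.7)·-0.8368 - (2)·-0.0671) / (7) = 0.3911
  x_3 = (-7 - (-2)·0.7909 - (-3.2)·0.3911 - (2)·-0.0671) / (10.2) = -0.3953
  x_4 = (-5 - (-4)·0.7909 - (-1.7)·0.3911 - (2)·-0.3953) / (9.7) = -0.0393
Change: (-0.0360, 0.7628, 0.4415, 0.0278) → max |·| = 0.7628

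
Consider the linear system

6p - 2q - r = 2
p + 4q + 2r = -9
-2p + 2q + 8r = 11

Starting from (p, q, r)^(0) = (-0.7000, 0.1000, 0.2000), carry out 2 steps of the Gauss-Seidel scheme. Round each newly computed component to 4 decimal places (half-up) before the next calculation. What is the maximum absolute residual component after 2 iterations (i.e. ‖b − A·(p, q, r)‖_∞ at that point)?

Iteration 1:
  p = (2 - (-2)·0.1000 - (-1)·0.2000) / (6) = 0.4000
  q = (-9 - (1)·0.4000 - (2)·0.2000) / (4) = -2.4500
  r = (11 - (-2)·0.4000 - (2)·-2.4500) / (8) = 2.0875
Iteration 2:
  p = (2 - (-2)·-2.4500 - (-1)·2.0875) / (6) = -0.1354
  q = (-9 - (1)·-0.1354 - (2)·2.0875) / (4) = -3.2599
  r = (11 - (-2)·-0.1354 - (2)·-3.2599) / (8) = 2.1561
Residual b − A·x = (-1.5513, -0.1372, 0.0002); ∞-norm = 1.5513

1.5513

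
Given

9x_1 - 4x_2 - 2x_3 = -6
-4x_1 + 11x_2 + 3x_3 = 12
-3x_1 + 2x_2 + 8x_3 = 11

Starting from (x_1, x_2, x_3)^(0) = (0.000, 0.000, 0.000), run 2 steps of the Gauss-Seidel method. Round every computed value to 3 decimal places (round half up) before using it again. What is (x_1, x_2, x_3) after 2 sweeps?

Iteration 1:
  x_1 = (-6 - (-4)·0.000 - (-2)·0.000) / (9) = -0.667
  x_2 = (12 - (-4)·-0.667 - (3)·0.000) / (11) = 0.848
  x_3 = (11 - (-3)·-0.667 - (2)·0.848) / (8) = 0.913
Iteration 2:
  x_1 = (-6 - (-4)·0.848 - (-2)·0.913) / (9) = -0.087
  x_2 = (12 - (-4)·-0.087 - (3)·0.913) / (11) = 0.810
  x_3 = (11 - (-3)·-0.087 - (2)·0.810) / (8) = 1.140

(-0.087, 0.810, 1.140)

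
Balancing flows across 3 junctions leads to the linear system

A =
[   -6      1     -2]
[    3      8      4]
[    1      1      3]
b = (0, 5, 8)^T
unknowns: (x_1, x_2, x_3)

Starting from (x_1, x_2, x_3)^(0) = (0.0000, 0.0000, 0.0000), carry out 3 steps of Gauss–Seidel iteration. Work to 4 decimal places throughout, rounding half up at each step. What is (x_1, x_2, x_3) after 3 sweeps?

Iteration 1:
  x_1 = (0 - (1)·0.0000 - (-2)·0.0000) / (-6) = 0.0000
  x_2 = (5 - (3)·0.0000 - (4)·0.0000) / (8) = 0.6250
  x_3 = (8 - (1)·0.0000 - (1)·0.6250) / (3) = 2.4583
Iteration 2:
  x_1 = (0 - (1)·0.6250 - (-2)·2.4583) / (-6) = -0.7153
  x_2 = (5 - (3)·-0.7153 - (4)·2.4583) / (8) = -0.3359
  x_3 = (8 - (1)·-0.7153 - (1)·-0.3359) / (3) = 3.0171
Iteration 3:
  x_1 = (0 - (1)·-0.3359 - (-2)·3.0171) / (-6) = -1.0617
  x_2 = (5 - (3)·-1.0617 - (4)·3.0171) / (8) = -0.4854
  x_3 = (8 - (1)·-1.0617 - (1)·-0.4854) / (3) = 3.1824

(-1.0617, -0.4854, 3.1824)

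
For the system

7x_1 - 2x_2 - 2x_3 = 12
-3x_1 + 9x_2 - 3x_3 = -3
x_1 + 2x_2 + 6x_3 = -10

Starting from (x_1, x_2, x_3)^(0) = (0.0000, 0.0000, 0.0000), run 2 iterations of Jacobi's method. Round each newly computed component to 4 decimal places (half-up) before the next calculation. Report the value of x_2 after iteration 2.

Iteration 1:
  x_1 = (12 - (-2)·0.0000 - (-2)·0.0000) / (7) = 1.7143
  x_2 = (-3 - (-3)·0.0000 - (-3)·0.0000) / (9) = -0.3333
  x_3 = (-10 - (1)·0.0000 - (2)·0.0000) / (6) = -1.6667
Iteration 2:
  x_1 = (12 - (-2)·-0.3333 - (-2)·-1.6667) / (7) = 1.1429
  x_2 = (-3 - (-3)·1.7143 - (-3)·-1.6667) / (9) = -0.3175
  x_3 = (-10 - (1)·1.7143 - (2)·-0.3333) / (6) = -1.8413

-0.3175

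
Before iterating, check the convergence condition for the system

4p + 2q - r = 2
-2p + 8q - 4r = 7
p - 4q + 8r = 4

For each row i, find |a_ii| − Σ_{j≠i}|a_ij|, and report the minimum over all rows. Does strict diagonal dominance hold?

1

row 1: |4| − (2+1) = 1
row 2: |8| − (2+4) = 2
row 3: |8| − (1+4) = 3
minimum over rows = 1 → strictly diagonally dominant (convergence guaranteed)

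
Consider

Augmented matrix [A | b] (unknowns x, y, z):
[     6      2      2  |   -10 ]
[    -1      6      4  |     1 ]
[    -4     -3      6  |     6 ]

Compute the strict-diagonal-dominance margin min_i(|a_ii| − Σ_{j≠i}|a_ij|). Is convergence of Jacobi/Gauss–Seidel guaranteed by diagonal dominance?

row 1: |6| − (2+2) = 2
row 2: |6| − (1+4) = 1
row 3: |6| − (4+3) = -1
minimum over rows = -1 → not strictly diagonally dominant

-1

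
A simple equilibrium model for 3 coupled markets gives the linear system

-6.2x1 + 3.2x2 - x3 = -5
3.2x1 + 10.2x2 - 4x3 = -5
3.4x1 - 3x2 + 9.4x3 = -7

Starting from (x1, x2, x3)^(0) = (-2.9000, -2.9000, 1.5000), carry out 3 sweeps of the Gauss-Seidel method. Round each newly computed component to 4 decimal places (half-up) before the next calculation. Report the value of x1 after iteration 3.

Iteration 1:
  x1 = (-5 - (3.2)·-2.9000 - (-1)·1.5000) / (-6.2) = -0.9323
  x2 = (-5 - (3.2)·-0.9323 - (-4)·1.5000) / (10.2) = 0.3905
  x3 = (-7 - (3.4)·-0.9323 - (-3)·0.3905) / (9.4) = -0.2828
Iteration 2:
  x1 = (-5 - (3.2)·0.3905 - (-1)·-0.2828) / (-6.2) = 1.0536
  x2 = (-5 - (3.2)·1.0536 - (-4)·-0.2828) / (10.2) = -0.9316
  x3 = (-7 - (3.4)·1.0536 - (-3)·-0.9316) / (9.4) = -1.4231
Iteration 3:
  x1 = (-5 - (3.2)·-0.9316 - (-1)·-1.4231) / (-6.2) = 0.5552
  x2 = (-5 - (3.2)·0.5552 - (-4)·-1.4231) / (10.2) = -1.2225
  x3 = (-7 - (3.4)·0.5552 - (-3)·-1.2225) / (9.4) = -1.3357

0.5552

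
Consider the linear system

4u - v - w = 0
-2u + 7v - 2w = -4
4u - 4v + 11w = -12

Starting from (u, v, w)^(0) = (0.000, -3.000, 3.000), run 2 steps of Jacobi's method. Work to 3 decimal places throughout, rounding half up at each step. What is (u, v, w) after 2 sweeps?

Iteration 1:
  u = (0 - (-1)·-3.000 - (-1)·3.000) / (4) = 0.000
  v = (-4 - (-2)·0.000 - (-2)·3.000) / (7) = 0.286
  w = (-12 - (4)·0.000 - (-4)·-3.000) / (11) = -2.182
Iteration 2:
  u = (0 - (-1)·0.286 - (-1)·-2.182) / (4) = -0.474
  v = (-4 - (-2)·0.000 - (-2)·-2.182) / (7) = -1.195
  w = (-12 - (4)·0.000 - (-4)·0.286) / (11) = -0.987

(-0.474, -1.195, -0.987)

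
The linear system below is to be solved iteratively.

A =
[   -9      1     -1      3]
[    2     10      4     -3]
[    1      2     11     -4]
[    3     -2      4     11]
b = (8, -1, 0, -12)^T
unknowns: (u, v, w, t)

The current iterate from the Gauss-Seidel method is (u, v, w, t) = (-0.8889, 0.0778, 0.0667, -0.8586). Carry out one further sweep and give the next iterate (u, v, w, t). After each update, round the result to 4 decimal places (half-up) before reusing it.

(-1.1739, -0.1495, -0.1783, -0.7331)

One sweep:
  u = (8 - (1)·0.0778 - (-1)·0.0667 - (3)·-0.8586) / (-9) = -1.1739
  v = (-1 - (2)·-1.1739 - (4)·0.0667 - (-3)·-0.8586) / (10) = -0.1495
  w = (0 - (1)·-1.1739 - (2)·-0.1495 - (-4)·-0.8586) / (11) = -0.1783
  t = (-12 - (3)·-1.1739 - (-2)·-0.1495 - (4)·-0.1783) / (11) = -0.7331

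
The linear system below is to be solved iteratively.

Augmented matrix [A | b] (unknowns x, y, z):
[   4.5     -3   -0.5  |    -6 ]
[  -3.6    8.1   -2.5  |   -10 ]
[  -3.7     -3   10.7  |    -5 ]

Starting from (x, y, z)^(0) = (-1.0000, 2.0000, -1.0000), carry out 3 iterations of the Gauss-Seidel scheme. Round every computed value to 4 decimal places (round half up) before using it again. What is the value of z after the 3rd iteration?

Iteration 1:
  x = (-6 - (-3)·2.0000 - (-0.5)·-1.0000) / (4.5) = -0.1111
  y = (-10 - (-3.6)·-0.1111 - (-2.5)·-1.0000) / (8.1) = -1.5926
  z = (-5 - (-3.7)·-0.1111 - (-3)·-1.5926) / (10.7) = -0.9522
Iteration 2:
  x = (-6 - (-3)·-1.5926 - (-0.5)·-0.9522) / (4.5) = -2.5009
  y = (-10 - (-3.6)·-2.5009 - (-2.5)·-0.9522) / (8.1) = -2.6400
  z = (-5 - (-3.7)·-2.5009 - (-3)·-2.6400) / (10.7) = -2.0723
Iteration 3:
  x = (-6 - (-3)·-2.6400 - (-0.5)·-2.0723) / (4.5) = -3.3236
  y = (-10 - (-3.6)·-3.3236 - (-2.5)·-2.0723) / (8.1) = -3.3513
  z = (-5 - (-3.7)·-3.3236 - (-3)·-3.3513) / (10.7) = -2.5562

-2.5562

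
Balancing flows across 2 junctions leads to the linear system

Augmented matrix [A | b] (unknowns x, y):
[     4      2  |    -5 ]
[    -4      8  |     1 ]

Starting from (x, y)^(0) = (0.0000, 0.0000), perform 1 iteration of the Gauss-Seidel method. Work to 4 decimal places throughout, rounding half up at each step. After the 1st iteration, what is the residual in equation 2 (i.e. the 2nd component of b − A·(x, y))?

Iteration 1:
  x = (-5 - (2)·0.0000) / (4) = -1.2500
  y = (1 - (-4)·-1.2500) / (8) = -0.5000
Residual b − A·x = (1.0000, 0.0000)

0.0000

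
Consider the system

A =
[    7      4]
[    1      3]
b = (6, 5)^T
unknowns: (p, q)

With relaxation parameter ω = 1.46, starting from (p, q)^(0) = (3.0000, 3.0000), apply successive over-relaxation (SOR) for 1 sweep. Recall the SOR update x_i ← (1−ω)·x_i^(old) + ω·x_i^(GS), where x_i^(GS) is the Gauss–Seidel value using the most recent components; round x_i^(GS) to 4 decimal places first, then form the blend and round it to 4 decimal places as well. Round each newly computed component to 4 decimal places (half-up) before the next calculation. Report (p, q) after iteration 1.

Iteration 1:
  p: GS value = (6 - (4)·3.0000) / (7) = -0.8571;  p ← (1−ω)·3.0000 + ω·-0.8571 = -2.6314
  q: GS value = (5 - (1)·-2.6314) / (3) = 2.5438;  q ← (1−ω)·3.0000 + ω·2.5438 = 2.3339

(-2.6314, 2.3339)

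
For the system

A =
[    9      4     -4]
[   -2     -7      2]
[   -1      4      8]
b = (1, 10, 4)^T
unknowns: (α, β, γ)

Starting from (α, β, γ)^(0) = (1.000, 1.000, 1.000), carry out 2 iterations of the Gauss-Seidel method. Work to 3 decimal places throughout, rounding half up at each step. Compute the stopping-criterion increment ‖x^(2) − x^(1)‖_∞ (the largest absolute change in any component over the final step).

1.012

Iteration 1:
  α = (1 - (4)·1.000 - (-4)·1.000) / (9) = 0.111
  β = (10 - (-2)·0.111 - (2)·1.000) / (-7) = -1.175
  γ = (4 - (-1)·0.111 - (4)·-1.175) / (8) = 1.101
Iteration 2:
  α = (1 - (4)·-1.175 - (-4)·1.101) / (9) = 1.123
  β = (10 - (-2)·1.123 - (2)·1.101) / (-7) = -1.435
  γ = (4 - (-1)·1.123 - (4)·-1.435) / (8) = 1.358
Change: (1.012, -0.260, 0.257) → max |·| = 1.012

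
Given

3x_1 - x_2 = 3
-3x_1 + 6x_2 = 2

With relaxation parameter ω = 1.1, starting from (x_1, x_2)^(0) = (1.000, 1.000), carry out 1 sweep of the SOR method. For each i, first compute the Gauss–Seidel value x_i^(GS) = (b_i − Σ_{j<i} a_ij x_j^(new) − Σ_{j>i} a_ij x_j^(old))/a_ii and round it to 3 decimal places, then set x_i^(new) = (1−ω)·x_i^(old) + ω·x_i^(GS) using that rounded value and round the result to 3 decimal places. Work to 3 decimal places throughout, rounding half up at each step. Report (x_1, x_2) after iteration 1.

Iteration 1:
  x_1: GS value = (3 - (-1)·1.000) / (3) = 1.333;  x_1 ← (1−ω)·1.000 + ω·1.333 = 1.366
  x_2: GS value = (2 - (-3)·1.366) / (6) = 1.016;  x_2 ← (1−ω)·1.000 + ω·1.016 = 1.018

(1.366, 1.018)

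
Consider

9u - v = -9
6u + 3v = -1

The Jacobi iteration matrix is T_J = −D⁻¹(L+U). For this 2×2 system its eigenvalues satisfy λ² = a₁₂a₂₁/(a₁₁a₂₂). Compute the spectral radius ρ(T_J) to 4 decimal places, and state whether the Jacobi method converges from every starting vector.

a₁₂a₂₁/(a₁₁a₂₂) = (-1)·(6) / ((9)·(3)) = -0.222222
ρ = √|-0.222222| = √0.222222 = 0.4714
ρ < 1, so Jacobi converges

0.4714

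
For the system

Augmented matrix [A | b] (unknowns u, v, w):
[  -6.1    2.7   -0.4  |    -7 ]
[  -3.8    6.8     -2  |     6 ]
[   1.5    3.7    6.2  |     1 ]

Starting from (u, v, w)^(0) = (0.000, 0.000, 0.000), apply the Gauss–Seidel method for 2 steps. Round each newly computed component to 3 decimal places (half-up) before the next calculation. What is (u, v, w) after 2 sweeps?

(1.889, 1.636, -1.272)

Iteration 1:
  u = (-7 - (2.7)·0.000 - (-0.4)·0.000) / (-6.1) = 1.148
  v = (6 - (-3.8)·1.148 - (-2)·0.000) / (6.8) = 1.524
  w = (1 - (1.5)·1.148 - (3.7)·1.524) / (6.2) = -1.026
Iteration 2:
  u = (-7 - (2.7)·1.524 - (-0.4)·-1.026) / (-6.1) = 1.889
  v = (6 - (-3.8)·1.889 - (-2)·-1.026) / (6.8) = 1.636
  w = (1 - (1.5)·1.889 - (3.7)·1.636) / (6.2) = -1.272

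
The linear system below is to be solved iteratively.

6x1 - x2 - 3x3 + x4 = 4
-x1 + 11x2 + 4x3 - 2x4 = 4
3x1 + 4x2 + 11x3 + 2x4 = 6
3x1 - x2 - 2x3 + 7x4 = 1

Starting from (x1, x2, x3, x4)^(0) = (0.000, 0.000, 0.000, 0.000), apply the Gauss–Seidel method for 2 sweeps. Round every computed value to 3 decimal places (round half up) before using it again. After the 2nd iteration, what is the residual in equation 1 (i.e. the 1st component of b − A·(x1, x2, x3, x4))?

Iteration 1:
  x1 = (4 - (-1)·0.000 - (-3)·0.000 - (1)·0.000) / (6) = 0.667
  x2 = (4 - (-1)·0.667 - (4)·0.000 - (-2)·0.000) / (11) = 0.424
  x3 = (6 - (3)·0.667 - (4)·0.424 - (2)·0.000) / (11) = 0.209
  x4 = (1 - (3)·0.667 - (-1)·0.424 - (-2)·0.209) / (7) = -0.023
Iteration 2:
  x1 = (4 - (-1)·0.424 - (-3)·0.209 - (1)·-0.023) / (6) = 0.846
  x2 = (4 - (-1)·0.846 - (4)·0.209 - (-2)·-0.023) / (11) = 0.360
  x3 = (6 - (3)·0.846 - (4)·0.360 - (2)·-0.023) / (11) = 0.188
  x4 = (1 - (3)·0.846 - (-1)·0.360 - (-2)·0.188) / (7) = -0.115
Residual b − A·x = (-0.037, -0.096, 0.184, 0.003)

-0.037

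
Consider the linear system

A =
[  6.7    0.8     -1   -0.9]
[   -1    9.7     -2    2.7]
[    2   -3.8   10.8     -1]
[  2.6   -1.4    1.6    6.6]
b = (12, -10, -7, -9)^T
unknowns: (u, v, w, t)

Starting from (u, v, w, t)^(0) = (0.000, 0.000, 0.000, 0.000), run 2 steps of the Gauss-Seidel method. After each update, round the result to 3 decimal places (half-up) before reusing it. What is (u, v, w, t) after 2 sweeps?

(1.441, -0.606, -1.308, -1.743)

Iteration 1:
  u = (12 - (0.8)·0.000 - (-1)·0.000 - (-0.9)·0.000) / (6.7) = 1.791
  v = (-10 - (-1)·1.791 - (-2)·0.000 - (2.7)·0.000) / (9.7) = -0.846
  w = (-7 - (2)·1.791 - (-3.8)·-0.846 - (-1)·0.000) / (10.8) = -1.277
  t = (-9 - (2.6)·1.791 - (-1.4)·-0.846 - (1.6)·-1.277) / (6.6) = -1.939
Iteration 2:
  u = (12 - (0.8)·-0.846 - (-1)·-1.277 - (-0.9)·-1.939) / (6.7) = 1.441
  v = (-10 - (-1)·1.441 - (-2)·-1.277 - (2.7)·-1.939) / (9.7) = -0.606
  w = (-7 - (2)·1.441 - (-3.8)·-0.606 - (-1)·-1.939) / (10.8) = -1.308
  t = (-9 - (2.6)·1.441 - (-1.4)·-0.606 - (1.6)·-1.308) / (6.6) = -1.743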